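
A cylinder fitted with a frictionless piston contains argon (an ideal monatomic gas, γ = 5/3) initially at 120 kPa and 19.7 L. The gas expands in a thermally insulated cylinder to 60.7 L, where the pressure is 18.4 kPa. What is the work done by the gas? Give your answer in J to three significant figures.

W ≈ 1870 J

Adiabatic: W = (P₁V₁ − P₂V₂)/(γ − 1) with γ = 5/3.
P₁V₁ = 2364 J, P₂V₂ = 1117 J.
W = (2364 − 1117) / 0.6667 = 1871 J.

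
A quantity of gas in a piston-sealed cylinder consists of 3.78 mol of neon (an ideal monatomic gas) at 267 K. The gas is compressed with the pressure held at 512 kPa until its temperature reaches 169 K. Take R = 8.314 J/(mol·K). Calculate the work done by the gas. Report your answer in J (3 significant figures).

Isobaric: W = P ΔV = nR ΔT.
W = (3.78)(8.314)(169 − 267) = -3080 J.

W ≈ -3080 J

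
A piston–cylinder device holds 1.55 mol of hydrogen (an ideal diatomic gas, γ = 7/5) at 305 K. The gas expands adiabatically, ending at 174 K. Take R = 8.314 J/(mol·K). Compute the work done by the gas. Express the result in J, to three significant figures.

Adiabatic ⇒ Q = 0, so W_by = −ΔU = nCᵥ(T₁ − T₂).
Cᵥ = 5R/2 = 20.79 J/(mol·K).
W = (1.55)(20.79)(305 − 174) = 4220 J.

W ≈ 4220 J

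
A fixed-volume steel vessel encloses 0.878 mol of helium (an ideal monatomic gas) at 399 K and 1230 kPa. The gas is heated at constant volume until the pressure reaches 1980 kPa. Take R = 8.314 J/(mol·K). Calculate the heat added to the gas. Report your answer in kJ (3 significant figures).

Constant volume ⇒ W = 0, so Q = ΔU = nCᵥΔT with Cᵥ = 3R/2 = 12.47 J/(mol·K).
At constant V, T₂/T₁ = P₂/P₁ ⇒ ΔT = T₁(P₂/P₁ − 1) = 399·(1980/1230 − 1) = 243.3 K.
ΔU = (0.878)(12.47)(243.3) = 2664 J.

Q ≈ 2.66 kJ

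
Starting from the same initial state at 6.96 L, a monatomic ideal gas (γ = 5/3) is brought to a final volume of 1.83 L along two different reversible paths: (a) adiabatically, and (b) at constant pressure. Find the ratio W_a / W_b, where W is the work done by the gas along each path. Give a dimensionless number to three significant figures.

Path (a) adiabatic: W = P₁V₁(1 − (V₁/V₂)^(γ−1))/(γ−1) → W_a/(P₁V₁) = -2.155.
Path (b) isobaric: W = P₁(V₂ − V₁) → W_b/(P₁V₁) = -0.7371.
W_a / W_b = -2.155 / -0.7371 = 2.923.

W_a / W_b ≈ 2.92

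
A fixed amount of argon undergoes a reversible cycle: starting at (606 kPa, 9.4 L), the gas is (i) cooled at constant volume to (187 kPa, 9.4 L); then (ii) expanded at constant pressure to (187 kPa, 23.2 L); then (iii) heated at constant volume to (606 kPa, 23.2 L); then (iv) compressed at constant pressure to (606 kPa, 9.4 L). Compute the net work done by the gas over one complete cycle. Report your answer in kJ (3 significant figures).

Constant-volume legs do no work.
W(ii) = (187)(23.2 − 9.4) = 2581 J; W(iv) = (606)(9.4 − 23.2) = -8363 J.
W_net = 2581 − 8363 = -5782 J (the counter-clockwise enclosed area).

W_net ≈ -5.78 kJ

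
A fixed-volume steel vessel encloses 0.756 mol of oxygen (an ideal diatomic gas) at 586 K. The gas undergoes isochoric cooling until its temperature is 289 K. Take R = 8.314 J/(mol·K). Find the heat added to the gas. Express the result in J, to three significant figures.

Constant volume ⇒ W = 0, so Q = ΔU = nCᵥΔT with Cᵥ = 5R/2 = 20.79 J/(mol·K).
ΔU = (0.756)(20.79)(289 − 586) = -4667 J.

Q ≈ -4670 J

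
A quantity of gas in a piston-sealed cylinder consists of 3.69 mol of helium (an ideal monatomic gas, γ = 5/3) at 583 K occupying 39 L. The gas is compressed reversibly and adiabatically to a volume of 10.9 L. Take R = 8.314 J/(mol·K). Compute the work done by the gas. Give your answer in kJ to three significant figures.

Adiabatic: TV^(γ−1) = const with γ = 5/3.
T₂ = T₁ (V₁/V₂)^(γ−1) = 583 × (39/10.9)^0.667 = 583 × 2.339 = 1364 K.
W_by = nCᵥ(T₁ − T₂) = (3.69)(12.47)(583 − 1364) = -35932 J.

W ≈ -35.9 kJ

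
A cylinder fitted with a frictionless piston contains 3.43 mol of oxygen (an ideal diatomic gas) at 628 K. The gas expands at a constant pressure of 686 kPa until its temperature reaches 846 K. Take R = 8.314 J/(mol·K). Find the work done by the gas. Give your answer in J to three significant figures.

Isobaric: W = P ΔV = nR ΔT.
W = (3.43)(8.314)(846 − 628) = 6217 J.

W ≈ 6220 J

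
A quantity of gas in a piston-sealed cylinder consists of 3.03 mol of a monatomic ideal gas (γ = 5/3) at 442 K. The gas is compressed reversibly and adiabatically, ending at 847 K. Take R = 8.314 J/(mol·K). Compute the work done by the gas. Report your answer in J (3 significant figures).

W ≈ -15300 J

Adiabatic ⇒ Q = 0, so W_by = −ΔU = nCᵥ(T₁ − T₂).
Cᵥ = 3R/2 = 12.47 J/(mol·K).
W = (3.03)(12.47)(442 − 847) = -15304 J.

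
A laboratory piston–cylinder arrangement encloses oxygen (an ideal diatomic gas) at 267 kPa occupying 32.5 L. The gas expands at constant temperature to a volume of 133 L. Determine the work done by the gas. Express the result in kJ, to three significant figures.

W ≈ 12.2 kJ

Isothermal: W = nRT ln(V₂/V₁) = P₁V₁ ln(V₂/V₁).
P₁V₁ = (267 kPa)(32.5 L) = 8678 J.
W = 8678 × ln(133/32.5) = 8678 × 1.409
W_by_gas = 12228 J.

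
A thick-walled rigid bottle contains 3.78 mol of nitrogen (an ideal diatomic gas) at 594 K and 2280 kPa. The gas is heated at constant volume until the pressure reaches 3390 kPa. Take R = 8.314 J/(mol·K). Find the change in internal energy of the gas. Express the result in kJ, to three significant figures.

ΔU ≈ 22.7 kJ

Constant volume ⇒ W = 0, so Q = ΔU = nCᵥΔT with Cᵥ = 5R/2 = 20.79 J/(mol·K).
At constant V, T₂/T₁ = P₂/P₁ ⇒ ΔT = T₁(P₂/P₁ − 1) = 594·(3390/2280 − 1) = 289.2 K.
ΔU = (3.78)(20.79)(289.2) = 22720 J.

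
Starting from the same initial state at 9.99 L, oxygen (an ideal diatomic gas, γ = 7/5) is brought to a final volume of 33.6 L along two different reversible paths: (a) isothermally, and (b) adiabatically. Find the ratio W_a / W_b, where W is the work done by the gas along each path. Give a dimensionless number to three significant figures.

Path (a) isothermal: W = P₁V₁ ln(V₂/V₁) → W_a/(P₁V₁) = 1.213.
Path (b) adiabatic: W = P₁V₁(1 − (V₁/V₂)^(γ−1))/(γ−1) → W_b/(P₁V₁) = 0.961.
W_a / W_b = 1.213 / 0.961 = 1.262.

W_a / W_b ≈ 1.26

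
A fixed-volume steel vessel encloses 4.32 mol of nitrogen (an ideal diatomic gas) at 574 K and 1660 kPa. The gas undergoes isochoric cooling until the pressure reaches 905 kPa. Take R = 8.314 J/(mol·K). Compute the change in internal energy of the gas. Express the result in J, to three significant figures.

Constant volume ⇒ W = 0, so Q = ΔU = nCᵥΔT with Cᵥ = 5R/2 = 20.79 J/(mol·K).
At constant V, T₂/T₁ = P₂/P₁ ⇒ ΔT = T₁(P₂/P₁ − 1) = 574·(905/1660 − 1) = -261.1 K.
ΔU = (4.32)(20.79)(-261.1) = -23441 J.

ΔU ≈ -23400 J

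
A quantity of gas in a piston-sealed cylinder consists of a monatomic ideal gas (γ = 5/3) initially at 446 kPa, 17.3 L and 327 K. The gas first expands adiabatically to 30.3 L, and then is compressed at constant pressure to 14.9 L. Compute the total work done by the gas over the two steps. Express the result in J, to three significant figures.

Step 1 (adiabatic): W = (P₁V₁ − P₂V₂)/(γ−1) = (7716 − 5310)/0.667 = 3608 J.
After step 1: P = 175.3 kPa, V = 30.3 L, T = 225.1 K.
Step 2 (isobaric): W = PΔV = (175.3 kPa)(14.9 − 30.3 L) = -2699 J.
W_total = 3608 − 2699 = 909.3 J.

W_total ≈ 909 J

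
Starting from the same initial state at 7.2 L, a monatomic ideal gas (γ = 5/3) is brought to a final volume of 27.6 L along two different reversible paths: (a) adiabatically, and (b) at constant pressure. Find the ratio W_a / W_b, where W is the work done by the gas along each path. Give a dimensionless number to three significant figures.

Path (a) adiabatic: W = P₁V₁(1 − (V₁/V₂)^(γ−1))/(γ−1) → W_a/(P₁V₁) = 0.8876.
Path (b) isobaric: W = P₁(V₂ − V₁) → W_b/(P₁V₁) = 2.833.
W_a / W_b = 0.8876 / 2.833 = 0.3133.

W_a / W_b ≈ 0.313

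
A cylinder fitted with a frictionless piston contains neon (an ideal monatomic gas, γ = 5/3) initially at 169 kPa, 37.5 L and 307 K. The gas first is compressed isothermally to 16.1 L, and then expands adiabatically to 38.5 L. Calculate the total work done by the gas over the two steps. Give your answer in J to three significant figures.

Step 1 (isothermal): W = P₁V₁ ln(V₂/V₁) = (6338) ln(16.1/37.5) = -5358 J.
After step 1: P = 393.6 kPa, V = 16.1 L, T = 307 K.
Step 2 (adiabatic): W = (P₁V₁ − P₂V₂)/(γ−1) = (6338 − 3544)/0.667 = 4190 J.
W_total = -5358 + 4190 = -1168 J.

W_total ≈ -1170 J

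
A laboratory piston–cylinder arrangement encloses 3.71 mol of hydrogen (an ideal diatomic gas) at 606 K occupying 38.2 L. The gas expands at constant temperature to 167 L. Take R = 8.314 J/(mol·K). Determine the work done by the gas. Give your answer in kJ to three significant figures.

W ≈ 27.6 kJ

Isothermal: W = nRT ln(V₂/V₁).
W = (3.71)(8.314)(606) × ln(167/38.2)
  = 18692 × 1.475
W_by_gas = 27574 J.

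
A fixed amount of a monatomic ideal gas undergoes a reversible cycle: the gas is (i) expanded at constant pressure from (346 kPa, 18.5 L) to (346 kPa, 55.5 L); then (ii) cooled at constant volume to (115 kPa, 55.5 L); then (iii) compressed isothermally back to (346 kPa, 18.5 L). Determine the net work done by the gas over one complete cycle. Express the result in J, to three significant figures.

W_net ≈ 5790 J

Leg (i): W = PΔV = (346)(55.5 − 18.5) = 12802 J.
Leg (ii): W = 0.
Leg (iii): W = PᵢVᵢ ln(V_f/Vᵢ) = (6382) ln(18.5/55.5) = -7012 J.
W_net = 12802 − 7012 = 5790 J.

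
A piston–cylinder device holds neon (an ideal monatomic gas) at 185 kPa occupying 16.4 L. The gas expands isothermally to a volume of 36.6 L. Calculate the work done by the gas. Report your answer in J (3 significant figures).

Isothermal: W = nRT ln(V₂/V₁) = P₁V₁ ln(V₂/V₁).
P₁V₁ = (185 kPa)(16.4 L) = 3034 J.
W = 3034 × ln(36.6/16.4) = 3034 × 0.8028
W_by_gas = 2436 J.

W ≈ 2440 J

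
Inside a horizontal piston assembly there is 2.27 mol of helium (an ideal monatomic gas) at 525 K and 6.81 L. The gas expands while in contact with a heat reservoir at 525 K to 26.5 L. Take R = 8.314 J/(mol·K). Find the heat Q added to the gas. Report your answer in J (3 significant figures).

Isothermal ⇒ ΔU = 0, so Q = W = nRT ln(V₂/V₁).
Q = (2.27)(8.314)(525) ln(26.5/6.81) = 9908 × 1.359 = 13463 J.

Q ≈ 13500 J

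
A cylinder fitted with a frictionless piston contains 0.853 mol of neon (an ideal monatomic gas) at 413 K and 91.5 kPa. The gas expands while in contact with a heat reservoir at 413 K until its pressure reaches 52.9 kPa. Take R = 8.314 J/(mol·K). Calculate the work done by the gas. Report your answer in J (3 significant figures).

W ≈ 1600 J

Isothermal process: W = nRT ln(V₂/V₁) = nRT ln(P₁/P₂).
W = (0.853)(8.314)(413) × ln(91.5/52.9)
  = 2929 × ln(1.73) = 2929 × 0.5479
W_by_gas = 1605 J.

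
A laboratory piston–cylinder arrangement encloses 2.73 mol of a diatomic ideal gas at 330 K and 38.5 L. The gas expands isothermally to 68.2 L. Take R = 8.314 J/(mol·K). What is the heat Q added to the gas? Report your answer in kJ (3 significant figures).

Q ≈ 4.28 kJ

Isothermal ⇒ ΔU = 0, so Q = W = nRT ln(V₂/V₁).
Q = (2.73)(8.314)(330) ln(68.2/38.5) = 7490 × 0.5718 = 4283 J.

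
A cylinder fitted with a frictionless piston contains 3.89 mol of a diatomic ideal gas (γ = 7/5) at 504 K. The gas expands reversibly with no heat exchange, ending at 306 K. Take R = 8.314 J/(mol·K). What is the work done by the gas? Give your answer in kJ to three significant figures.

Adiabatic ⇒ Q = 0, so W_by = −ΔU = nCᵥ(T₁ − T₂).
Cᵥ = 5R/2 = 20.79 J/(mol·K).
W = (3.89)(20.79)(504 − 306) = 16009 J.

W ≈ 16.0 kJ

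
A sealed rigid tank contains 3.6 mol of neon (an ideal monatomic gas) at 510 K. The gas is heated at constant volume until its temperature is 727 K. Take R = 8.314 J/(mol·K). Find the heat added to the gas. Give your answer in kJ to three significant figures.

Constant volume ⇒ W = 0, so Q = ΔU = nCᵥΔT with Cᵥ = 3R/2 = 12.47 J/(mol·K).
ΔU = (3.6)(12.47)(727 − 510) = 9742 J.

Q ≈ 9.74 kJ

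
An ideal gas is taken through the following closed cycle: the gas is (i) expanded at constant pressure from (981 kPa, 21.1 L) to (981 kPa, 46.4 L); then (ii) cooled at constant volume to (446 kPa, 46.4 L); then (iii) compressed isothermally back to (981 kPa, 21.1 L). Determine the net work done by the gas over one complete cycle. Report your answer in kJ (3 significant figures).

Leg (i): W = PΔV = (981)(46.4 − 21.1) = 24819 J.
Leg (ii): W = 0.
Leg (iii): W = PᵢVᵢ ln(V_f/Vᵢ) = (20694) ln(21.1/46.4) = -16308 J.
W_net = 24819 − 16308 = 8512 J.

W_net ≈ 8.51 kJ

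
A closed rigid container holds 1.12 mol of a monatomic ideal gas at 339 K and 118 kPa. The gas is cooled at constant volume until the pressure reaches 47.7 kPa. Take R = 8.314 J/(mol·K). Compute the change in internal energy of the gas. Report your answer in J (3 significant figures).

ΔU ≈ -2820 J

Constant volume ⇒ W = 0, so Q = ΔU = nCᵥΔT with Cᵥ = 3R/2 = 12.47 J/(mol·K).
At constant V, T₂/T₁ = P₂/P₁ ⇒ ΔT = T₁(P₂/P₁ − 1) = 339·(47.7/118 − 1) = -202 K.
ΔU = (1.12)(12.47)(-202) = -2821 J.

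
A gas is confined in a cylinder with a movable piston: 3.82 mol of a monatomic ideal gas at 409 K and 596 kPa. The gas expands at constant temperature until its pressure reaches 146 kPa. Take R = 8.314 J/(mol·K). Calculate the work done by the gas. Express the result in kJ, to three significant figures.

W ≈ 18.3 kJ

Isothermal process: W = nRT ln(V₂/V₁) = nRT ln(P₁/P₂).
W = (3.82)(8.314)(409) × ln(596/146)
  = 12990 × ln(4.082) = 12990 × 1.407
W_by_gas = 18272 J.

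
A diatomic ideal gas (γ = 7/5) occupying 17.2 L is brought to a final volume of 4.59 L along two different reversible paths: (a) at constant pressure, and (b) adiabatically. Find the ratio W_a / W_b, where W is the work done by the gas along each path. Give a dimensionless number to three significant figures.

Path (a) isobaric: W = P₁(V₂ − V₁) → W_a/(P₁V₁) = -0.7331.
Path (b) adiabatic: W = P₁V₁(1 − (V₁/V₂)^(γ−1))/(γ−1) → W_b/(P₁V₁) = -1.741.
W_a / W_b = -0.7331 / -1.741 = 0.4212.

W_a / W_b ≈ 0.421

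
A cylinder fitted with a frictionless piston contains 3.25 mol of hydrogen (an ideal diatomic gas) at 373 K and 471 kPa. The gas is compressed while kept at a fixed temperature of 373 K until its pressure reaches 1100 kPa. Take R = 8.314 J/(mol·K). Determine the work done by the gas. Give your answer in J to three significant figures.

Isothermal process: W = nRT ln(V₂/V₁) = nRT ln(P₁/P₂).
W = (3.25)(8.314)(373) × ln(471/1100)
  = 10079 × ln(0.4282) = 10079 × -0.8482
W_by_gas = -8549 J.

W ≈ -8550 J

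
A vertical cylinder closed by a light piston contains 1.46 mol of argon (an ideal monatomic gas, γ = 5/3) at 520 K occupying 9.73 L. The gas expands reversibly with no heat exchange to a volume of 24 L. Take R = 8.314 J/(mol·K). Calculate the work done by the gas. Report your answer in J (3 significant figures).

Adiabatic: TV^(γ−1) = const with γ = 5/3.
T₂ = T₁ (V₁/V₂)^(γ−1) = 520 × (9.73/24)^0.667 = 520 × 0.5478 = 284.8 K.
W_by = nCᵥ(T₁ − T₂) = (1.46)(12.47)(520 − 284.8) = 4282 J.

W ≈ 4280 J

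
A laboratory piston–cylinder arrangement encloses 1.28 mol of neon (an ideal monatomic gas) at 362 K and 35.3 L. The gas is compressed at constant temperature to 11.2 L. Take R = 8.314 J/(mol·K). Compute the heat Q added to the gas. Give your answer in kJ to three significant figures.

Q ≈ -4.42 kJ

Isothermal ⇒ ΔU = 0, so Q = W = nRT ln(V₂/V₁).
Q = (1.28)(8.314)(362) ln(11.2/35.3) = 3852 × -1.148 = -4422 J.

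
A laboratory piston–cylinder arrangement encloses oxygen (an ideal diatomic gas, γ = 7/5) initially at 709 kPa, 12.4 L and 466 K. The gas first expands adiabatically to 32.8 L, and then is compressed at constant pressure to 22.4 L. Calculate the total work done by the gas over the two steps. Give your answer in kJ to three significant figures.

Step 1 (adiabatic): W = (P₁V₁ − P₂V₂)/(γ−1) = (8792 − 5958)/0.4 = 7084 J.
After step 1: P = 181.6 kPa, V = 32.8 L, T = 315.8 K.
Step 2 (isobaric): W = PΔV = (181.6 kPa)(22.4 − 32.8 L) = -1889 J.
W_total = 7084 − 1889 = 5195 J.

W_total ≈ 5.20 kJ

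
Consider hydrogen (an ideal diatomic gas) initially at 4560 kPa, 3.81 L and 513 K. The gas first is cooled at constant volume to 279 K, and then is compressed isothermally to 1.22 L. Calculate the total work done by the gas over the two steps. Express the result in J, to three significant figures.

W_total ≈ -10800 J

Step 1 (isochoric): W = 0 (constant volume).
After step 1: P = 2480 kPa (V unchanged).
Step 2 (isothermal): W = P₁V₁ ln(V₂/V₁) = (9449) ln(1.22/3.81) = -10760 J.
W_total = 0 − 10760 = -10760 J.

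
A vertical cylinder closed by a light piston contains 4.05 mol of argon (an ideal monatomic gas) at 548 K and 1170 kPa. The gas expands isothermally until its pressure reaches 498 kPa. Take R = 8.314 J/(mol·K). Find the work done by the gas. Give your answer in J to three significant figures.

Isothermal process: W = nRT ln(V₂/V₁) = nRT ln(P₁/P₂).
W = (4.05)(8.314)(548) × ln(1170/498)
  = 18452 × ln(2.349) = 18452 × 0.8542
W_by_gas = 15761 J.

W ≈ 15800 J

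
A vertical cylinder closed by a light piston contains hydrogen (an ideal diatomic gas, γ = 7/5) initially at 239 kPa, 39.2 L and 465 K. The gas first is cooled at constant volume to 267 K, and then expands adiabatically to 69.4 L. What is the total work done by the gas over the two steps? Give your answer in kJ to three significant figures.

Step 1 (isochoric): W = 0 (constant volume).
After step 1: P = 137.2 kPa (V unchanged).
Step 2 (adiabatic): W = (P₁V₁ − P₂V₂)/(γ−1) = (5380 − 4281)/0.4 = 2747 J.
W_total = 0 + 2747 = 2747 J.

W_total ≈ 2.75 kJ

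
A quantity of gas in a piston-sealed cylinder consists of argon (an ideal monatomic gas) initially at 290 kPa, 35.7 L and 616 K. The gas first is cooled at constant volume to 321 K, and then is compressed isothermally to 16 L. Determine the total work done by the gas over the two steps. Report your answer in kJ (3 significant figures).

W_total ≈ -4.33 kJ

Step 1 (isochoric): W = 0 (constant volume).
After step 1: P = 151.1 kPa (V unchanged).
Step 2 (isothermal): W = P₁V₁ ln(V₂/V₁) = (5395) ln(16/35.7) = -4330 J.
W_total = 0 − 4330 = -4330 J.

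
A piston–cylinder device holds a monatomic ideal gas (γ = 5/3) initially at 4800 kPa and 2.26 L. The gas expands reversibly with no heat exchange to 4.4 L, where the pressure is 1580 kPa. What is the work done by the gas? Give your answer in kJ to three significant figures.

Adiabatic: W = (P₁V₁ − P₂V₂)/(γ − 1) with γ = 5/3.
P₁V₁ = 10848 J, P₂V₂ = 6952 J.
W = (10848 − 6952) / 0.6667 = 5844 J.

W ≈ 5.84 kJ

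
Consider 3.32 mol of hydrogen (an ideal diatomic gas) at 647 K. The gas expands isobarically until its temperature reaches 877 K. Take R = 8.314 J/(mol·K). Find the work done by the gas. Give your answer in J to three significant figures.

W ≈ 6350 J

Isobaric: W = P ΔV = nR ΔT.
W = (3.32)(8.314)(877 − 647) = 6349 J.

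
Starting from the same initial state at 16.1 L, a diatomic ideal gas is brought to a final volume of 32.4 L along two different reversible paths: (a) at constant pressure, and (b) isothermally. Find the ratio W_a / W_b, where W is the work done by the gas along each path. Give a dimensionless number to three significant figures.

Path (a) isobaric: W = P₁(V₂ − V₁) → W_a/(P₁V₁) = 1.012.
Path (b) isothermal: W = P₁V₁ ln(V₂/V₁) → W_b/(P₁V₁) = 0.6993.
W_a / W_b = 1.012 / 0.6993 = 1.448.

W_a / W_b ≈ 1.45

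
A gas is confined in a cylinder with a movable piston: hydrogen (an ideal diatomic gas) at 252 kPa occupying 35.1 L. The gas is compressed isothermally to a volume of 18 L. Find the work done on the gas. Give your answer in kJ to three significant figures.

W ≈ 5.91 kJ

Isothermal: W = nRT ln(V₂/V₁) = P₁V₁ ln(V₂/V₁).
P₁V₁ = (252 kPa)(35.1 L) = 8845 J.
W = 8845 × ln(18/35.1) = 8845 × -0.6678
W_by_gas = -5907 J; work on gas = −W_by = 5907 J.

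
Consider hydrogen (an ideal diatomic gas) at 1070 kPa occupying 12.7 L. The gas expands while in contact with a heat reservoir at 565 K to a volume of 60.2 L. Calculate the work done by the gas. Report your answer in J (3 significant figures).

Isothermal: W = nRT ln(V₂/V₁) = P₁V₁ ln(V₂/V₁).
P₁V₁ = (1070 kPa)(12.7 L) = 13589 J.
W = 13589 × ln(60.2/12.7) = 13589 × 1.556
W_by_gas = 21145 J.

W ≈ 21100 J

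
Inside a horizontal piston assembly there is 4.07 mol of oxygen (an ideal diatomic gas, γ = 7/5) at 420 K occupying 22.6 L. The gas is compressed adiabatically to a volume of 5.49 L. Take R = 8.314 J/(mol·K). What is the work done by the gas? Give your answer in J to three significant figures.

W ≈ -27000 J

Adiabatic: TV^(γ−1) = const with γ = 7/5.
T₂ = T₁ (V₁/V₂)^(γ−1) = 420 × (22.6/5.49)^0.4 = 420 × 1.761 = 739.7 K.
W_by = nCᵥ(T₁ − T₂) = (4.07)(20.79)(420 − 739.7) = -27046 J.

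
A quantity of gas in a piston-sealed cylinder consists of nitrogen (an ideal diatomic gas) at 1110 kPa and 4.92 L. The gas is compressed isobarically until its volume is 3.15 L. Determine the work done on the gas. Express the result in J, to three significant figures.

Isobaric: W = P ΔV.
W = (1110 kPa)(3.15 − 4.92 L) = (1110)(-1.77) = -1965 J.
Work on gas = −W_by = 1965 J.

W ≈ 1960 J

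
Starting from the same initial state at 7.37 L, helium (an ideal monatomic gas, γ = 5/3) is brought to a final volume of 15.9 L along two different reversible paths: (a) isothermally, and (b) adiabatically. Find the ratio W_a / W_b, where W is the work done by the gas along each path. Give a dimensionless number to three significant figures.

Path (a) isothermal: W = P₁V₁ ln(V₂/V₁) → W_a/(P₁V₁) = 0.7689.
Path (b) adiabatic: W = P₁V₁(1 − (V₁/V₂)^(γ−1))/(γ−1) → W_b/(P₁V₁) = 0.6016.
W_a / W_b = 0.7689 / 0.6016 = 1.278.

W_a / W_b ≈ 1.28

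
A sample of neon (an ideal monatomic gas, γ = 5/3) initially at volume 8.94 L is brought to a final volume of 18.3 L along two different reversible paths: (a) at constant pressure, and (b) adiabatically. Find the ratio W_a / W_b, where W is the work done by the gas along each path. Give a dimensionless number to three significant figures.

W_a / W_b ≈ 1.84

Path (a) isobaric: W = P₁(V₂ − V₁) → W_a/(P₁V₁) = 1.047.
Path (b) adiabatic: W = P₁V₁(1 − (V₁/V₂)^(γ−1))/(γ−1) → W_b/(P₁V₁) = 0.5696.
W_a / W_b = 1.047 / 0.5696 = 1.838.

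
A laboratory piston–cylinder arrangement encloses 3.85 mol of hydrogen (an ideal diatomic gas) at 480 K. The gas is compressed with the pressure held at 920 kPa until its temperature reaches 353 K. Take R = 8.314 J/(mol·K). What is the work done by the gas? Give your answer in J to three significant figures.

W ≈ -4070 J

Isobaric: W = P ΔV = nR ΔT.
W = (3.85)(8.314)(353 − 480) = -4065 J.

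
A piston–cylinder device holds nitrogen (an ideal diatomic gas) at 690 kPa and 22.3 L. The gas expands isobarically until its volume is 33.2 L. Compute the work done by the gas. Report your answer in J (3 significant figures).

W ≈ 7520 J

Isobaric: W = P ΔV.
W = (690 kPa)(33.2 − 22.3 L) = (690)(10.9) = 7521 J.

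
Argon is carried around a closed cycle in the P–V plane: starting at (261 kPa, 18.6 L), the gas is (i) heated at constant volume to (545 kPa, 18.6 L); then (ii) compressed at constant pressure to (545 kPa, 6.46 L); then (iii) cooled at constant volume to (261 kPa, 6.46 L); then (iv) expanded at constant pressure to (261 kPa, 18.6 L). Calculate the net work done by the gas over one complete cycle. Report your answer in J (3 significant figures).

Constant-volume legs do no work.
W(ii) = (545)(6.46 − 18.6) = -6616 J; W(iv) = (261)(18.6 − 6.46) = 3169 J.
W_net = -6616 + 3169 = -3448 J (the counter-clockwise enclosed area).

W_net ≈ -3450 J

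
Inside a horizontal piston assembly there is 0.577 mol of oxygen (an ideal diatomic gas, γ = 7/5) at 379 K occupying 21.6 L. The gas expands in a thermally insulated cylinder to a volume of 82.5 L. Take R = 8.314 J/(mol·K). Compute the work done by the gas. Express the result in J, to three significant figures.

Adiabatic: TV^(γ−1) = const with γ = 7/5.
T₂ = T₁ (V₁/V₂)^(γ−1) = 379 × (21.6/82.5)^0.4 = 379 × 0.5851 = 221.7 K.
W_by = nCᵥ(T₁ − T₂) = (0.577)(20.79)(379 − 221.7) = 1886 J.

W ≈ 1890 J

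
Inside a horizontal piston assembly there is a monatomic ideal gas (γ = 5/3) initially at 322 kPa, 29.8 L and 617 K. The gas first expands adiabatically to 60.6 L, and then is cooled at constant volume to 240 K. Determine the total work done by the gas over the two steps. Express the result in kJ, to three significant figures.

Step 1 (adiabatic): W = (P₁V₁ − P₂V₂)/(γ−1) = (9596 − 5978)/0.667 = 5426 J.
Step 2 (isochoric): W = 0 (constant volume).
W_total = 5426 + 0 = 5426 J.

W_total ≈ 5.43 kJ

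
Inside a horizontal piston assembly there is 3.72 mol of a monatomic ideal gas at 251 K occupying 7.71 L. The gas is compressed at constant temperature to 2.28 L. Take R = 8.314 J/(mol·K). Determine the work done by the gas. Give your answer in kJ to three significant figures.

Isothermal: W = nRT ln(V₂/V₁).
W = (3.72)(8.314)(251) × ln(2.28/7.71)
  = 7763 × -1.218
W_by_gas = -9458 J.

W ≈ -9.46 kJ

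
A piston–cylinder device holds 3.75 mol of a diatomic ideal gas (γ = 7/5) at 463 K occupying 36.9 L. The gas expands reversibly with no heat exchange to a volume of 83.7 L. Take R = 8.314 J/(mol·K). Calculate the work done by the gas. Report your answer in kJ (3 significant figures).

Adiabatic: TV^(γ−1) = const with γ = 7/5.
T₂ = T₁ (V₁/V₂)^(γ−1) = 463 × (36.9/83.7)^0.4 = 463 × 0.7206 = 333.7 K.
W_by = nCᵥ(T₁ − T₂) = (3.75)(20.79)(463 − 333.7) = 10081 J.

W ≈ 10.1 kJ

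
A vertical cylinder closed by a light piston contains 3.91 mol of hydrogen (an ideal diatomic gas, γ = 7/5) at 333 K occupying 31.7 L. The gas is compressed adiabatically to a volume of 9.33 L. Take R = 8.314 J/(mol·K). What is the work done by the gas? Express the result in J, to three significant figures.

Adiabatic: TV^(γ−1) = const with γ = 7/5.
T₂ = T₁ (V₁/V₂)^(γ−1) = 333 × (31.7/9.33)^0.4 = 333 × 1.631 = 543.1 K.
W_by = nCᵥ(T₁ − T₂) = (3.91)(20.79)(333 − 543.1) = -17078 J.

W ≈ -17100 J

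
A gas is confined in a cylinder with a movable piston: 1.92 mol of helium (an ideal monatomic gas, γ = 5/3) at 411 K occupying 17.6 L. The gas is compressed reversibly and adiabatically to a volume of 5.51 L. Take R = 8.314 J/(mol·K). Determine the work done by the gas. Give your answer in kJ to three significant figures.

W ≈ -11.5 kJ

Adiabatic: TV^(γ−1) = const with γ = 5/3.
T₂ = T₁ (V₁/V₂)^(γ−1) = 411 × (17.6/5.51)^0.667 = 411 × 2.169 = 891.4 K.
W_by = nCᵥ(T₁ − T₂) = (1.92)(12.47)(411 − 891.4) = -11503 J.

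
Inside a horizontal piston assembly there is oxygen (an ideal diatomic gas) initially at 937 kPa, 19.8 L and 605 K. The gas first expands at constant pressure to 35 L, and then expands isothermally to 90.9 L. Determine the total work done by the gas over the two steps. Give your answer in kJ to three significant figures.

W_total ≈ 45.5 kJ

Step 1 (isobaric): W = PΔV = (937 kPa)(35 − 19.8 L) = 14242 J.
After step 1: P = 937 kPa, V = 35 L, T = 1069 K.
Step 2 (isothermal): W = P₁V₁ ln(V₂/V₁) = (32795) ln(90.9/35) = 31300 J.
W_total = 14242 + 31300 = 45542 J.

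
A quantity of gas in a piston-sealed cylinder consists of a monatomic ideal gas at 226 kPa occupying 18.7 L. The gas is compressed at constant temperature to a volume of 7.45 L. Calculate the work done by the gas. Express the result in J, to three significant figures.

Isothermal: W = nRT ln(V₂/V₁) = P₁V₁ ln(V₂/V₁).
P₁V₁ = (226 kPa)(18.7 L) = 4226 J.
W = 4226 × ln(7.45/18.7) = 4226 × -0.9203
W_by_gas = -3889 J.

W ≈ -3890 J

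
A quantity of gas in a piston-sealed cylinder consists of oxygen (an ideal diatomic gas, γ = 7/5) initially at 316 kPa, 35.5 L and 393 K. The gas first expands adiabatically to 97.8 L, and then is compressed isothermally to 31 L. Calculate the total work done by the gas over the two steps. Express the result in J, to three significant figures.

Step 1 (adiabatic): W = (P₁V₁ − P₂V₂)/(γ−1) = (11218 − 7479)/0.4 = 9346 J.
After step 1: P = 76.48 kPa, V = 97.8 L, T = 262 K.
Step 2 (isothermal): W = P₁V₁ ln(V₂/V₁) = (7479) ln(31/97.8) = -8593 J.
W_total = 9346 − 8593 = 752.9 J.

W_total ≈ 753 J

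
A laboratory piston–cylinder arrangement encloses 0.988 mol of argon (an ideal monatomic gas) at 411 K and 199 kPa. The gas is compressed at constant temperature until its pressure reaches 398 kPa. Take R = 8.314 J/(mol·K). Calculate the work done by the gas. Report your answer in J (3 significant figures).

Isothermal process: W = nRT ln(V₂/V₁) = nRT ln(P₁/P₂).
W = (0.988)(8.314)(411) × ln(199/398)
  = 3376 × ln(0.5) = 3376 × -0.6931
W_by_gas = -2340 J.

W ≈ -2340 J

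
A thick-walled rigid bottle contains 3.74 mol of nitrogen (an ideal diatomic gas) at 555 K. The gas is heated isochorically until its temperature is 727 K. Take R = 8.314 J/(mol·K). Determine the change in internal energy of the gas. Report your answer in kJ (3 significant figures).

Constant volume ⇒ W = 0, so Q = ΔU = nCᵥΔT with Cᵥ = 5R/2 = 20.79 J/(mol·K).
ΔU = (3.74)(20.79)(727 − 555) = 13371 J.

ΔU ≈ 13.4 kJ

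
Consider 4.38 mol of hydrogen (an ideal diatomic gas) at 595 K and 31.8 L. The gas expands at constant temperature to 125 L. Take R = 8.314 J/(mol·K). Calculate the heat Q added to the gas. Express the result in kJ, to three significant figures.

Q ≈ 29.7 kJ

Isothermal ⇒ ΔU = 0, so Q = W = nRT ln(V₂/V₁).
Q = (4.38)(8.314)(595) ln(125/31.8) = 21667 × 1.369 = 29659 J.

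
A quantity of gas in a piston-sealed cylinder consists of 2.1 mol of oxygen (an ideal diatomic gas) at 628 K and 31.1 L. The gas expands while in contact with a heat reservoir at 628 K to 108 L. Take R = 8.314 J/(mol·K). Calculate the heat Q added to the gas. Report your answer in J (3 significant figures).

Isothermal ⇒ ΔU = 0, so Q = W = nRT ln(V₂/V₁).
Q = (2.1)(8.314)(628) ln(108/31.1) = 10965 × 1.245 = 13650 J.

Q ≈ 13600 J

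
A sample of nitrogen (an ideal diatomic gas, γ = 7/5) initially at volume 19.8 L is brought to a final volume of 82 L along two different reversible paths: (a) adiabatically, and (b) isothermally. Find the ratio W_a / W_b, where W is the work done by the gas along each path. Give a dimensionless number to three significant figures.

W_a / W_b ≈ 0.763

Path (a) adiabatic: W = P₁V₁(1 − (V₁/V₂)^(γ−1))/(γ−1) → W_a/(P₁V₁) = 1.084.
Path (b) isothermal: W = P₁V₁ ln(V₂/V₁) → W_b/(P₁V₁) = 1.421.
W_a / W_b = 1.084 / 1.421 = 0.7628.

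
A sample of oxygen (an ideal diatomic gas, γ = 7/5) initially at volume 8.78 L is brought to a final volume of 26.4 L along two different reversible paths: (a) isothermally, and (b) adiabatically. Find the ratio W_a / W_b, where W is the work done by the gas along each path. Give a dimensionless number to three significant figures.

Path (a) isothermal: W = P₁V₁ ln(V₂/V₁) → W_a/(P₁V₁) = 1.101.
Path (b) adiabatic: W = P₁V₁(1 − (V₁/V₂)^(γ−1))/(γ−1) → W_b/(P₁V₁) = 0.8905.
W_a / W_b = 1.101 / 0.8905 = 1.236.

W_a / W_b ≈ 1.24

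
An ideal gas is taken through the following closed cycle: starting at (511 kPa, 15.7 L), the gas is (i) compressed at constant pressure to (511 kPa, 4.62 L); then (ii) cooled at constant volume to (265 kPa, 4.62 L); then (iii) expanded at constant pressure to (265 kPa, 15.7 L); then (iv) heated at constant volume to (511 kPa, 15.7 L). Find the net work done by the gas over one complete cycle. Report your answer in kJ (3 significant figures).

Constant-volume legs do no work.
W(i) = (511)(4.62 − 15.7) = -5662 J; W(iii) = (265)(15.7 − 4.62) = 2936 J.
W_net = -5662 + 2936 = -2726 J (the counter-clockwise enclosed area).

W_net ≈ -2.73 kJ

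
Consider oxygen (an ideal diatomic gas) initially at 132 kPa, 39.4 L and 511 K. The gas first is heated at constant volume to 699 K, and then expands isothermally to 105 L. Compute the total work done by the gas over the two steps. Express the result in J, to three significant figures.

Step 1 (isochoric): W = 0 (constant volume).
After step 1: P = 180.6 kPa (V unchanged).
Step 2 (isothermal): W = P₁V₁ ln(V₂/V₁) = (7114) ln(105/39.4) = 6973 J.
W_total = 0 + 6973 = 6973 J.

W_total ≈ 6970 J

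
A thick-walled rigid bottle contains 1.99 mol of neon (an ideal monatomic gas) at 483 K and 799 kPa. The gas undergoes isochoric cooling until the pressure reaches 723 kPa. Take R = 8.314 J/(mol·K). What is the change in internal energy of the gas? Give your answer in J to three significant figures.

ΔU ≈ -1140 J

Constant volume ⇒ W = 0, so Q = ΔU = nCᵥΔT with Cᵥ = 3R/2 = 12.47 J/(mol·K).
At constant V, T₂/T₁ = P₂/P₁ ⇒ ΔT = T₁(P₂/P₁ − 1) = 483·(723/799 − 1) = -45.94 K.
ΔU = (1.99)(12.47)(-45.94) = -1140 J.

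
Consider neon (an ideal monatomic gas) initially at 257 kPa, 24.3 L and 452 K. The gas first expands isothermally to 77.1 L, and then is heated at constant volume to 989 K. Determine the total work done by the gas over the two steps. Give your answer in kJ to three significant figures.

Step 1 (isothermal): W = P₁V₁ ln(V₂/V₁) = (6245) ln(77.1/24.3) = 7211 J.
Step 2 (isochoric): W = 0 (constant volume).
W_total = 7211 + 0 = 7211 J.

W_total ≈ 7.21 kJ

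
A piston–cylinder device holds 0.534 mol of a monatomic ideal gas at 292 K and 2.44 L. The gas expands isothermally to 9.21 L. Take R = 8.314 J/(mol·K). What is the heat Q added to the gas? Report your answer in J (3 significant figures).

Isothermal ⇒ ΔU = 0, so Q = W = nRT ln(V₂/V₁).
Q = (0.534)(8.314)(292) ln(9.21/2.44) = 1296 × 1.328 = 1722 J.

Q ≈ 1720 J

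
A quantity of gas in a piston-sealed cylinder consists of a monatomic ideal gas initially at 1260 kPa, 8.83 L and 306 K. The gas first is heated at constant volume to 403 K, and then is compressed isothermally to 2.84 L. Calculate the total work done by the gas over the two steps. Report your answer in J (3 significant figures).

W_total ≈ -16600 J

Step 1 (isochoric): W = 0 (constant volume).
After step 1: P = 1659 kPa (V unchanged).
Step 2 (isothermal): W = P₁V₁ ln(V₂/V₁) = (14653) ln(2.84/8.83) = -16621 J.
W_total = 0 − 16621 = -16621 J.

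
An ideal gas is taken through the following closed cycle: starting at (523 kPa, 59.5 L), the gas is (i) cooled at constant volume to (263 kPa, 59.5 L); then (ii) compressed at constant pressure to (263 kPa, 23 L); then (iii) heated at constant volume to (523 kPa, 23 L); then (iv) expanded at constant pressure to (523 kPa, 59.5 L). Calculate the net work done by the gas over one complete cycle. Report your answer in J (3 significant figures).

Constant-volume legs do no work.
W(ii) = (263)(23 − 59.5) = -9600 J; W(iv) = (523)(59.5 − 23) = 19090 J.
W_net = -9600 + 19090 = 9490 J (the clockwise enclosed area).

W_net ≈ 9490 J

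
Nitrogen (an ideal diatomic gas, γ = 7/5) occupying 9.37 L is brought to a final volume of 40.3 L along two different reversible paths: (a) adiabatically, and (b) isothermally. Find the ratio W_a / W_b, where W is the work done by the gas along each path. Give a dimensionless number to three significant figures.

W_a / W_b ≈ 0.758

Path (a) adiabatic: W = P₁V₁(1 − (V₁/V₂)^(γ−1))/(γ−1) → W_a/(P₁V₁) = 1.105.
Path (b) isothermal: W = P₁V₁ ln(V₂/V₁) → W_b/(P₁V₁) = 1.459.
W_a / W_b = 1.105 / 1.459 = 0.7576.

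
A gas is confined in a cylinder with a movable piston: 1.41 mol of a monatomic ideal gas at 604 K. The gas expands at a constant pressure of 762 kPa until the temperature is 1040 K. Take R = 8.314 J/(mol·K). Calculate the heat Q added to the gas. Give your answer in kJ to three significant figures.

Q ≈ 12.8 kJ

Isobaric: W = nRΔT = (1.41)(8.314)(436) = 5111 J.
ΔU = nCᵥΔT with Cᵥ = 3R/2: ΔU = (1.41)(12.47)(436) = 7667 J.
Q = ΔU + W = 7667 + 5111 = 12778 J.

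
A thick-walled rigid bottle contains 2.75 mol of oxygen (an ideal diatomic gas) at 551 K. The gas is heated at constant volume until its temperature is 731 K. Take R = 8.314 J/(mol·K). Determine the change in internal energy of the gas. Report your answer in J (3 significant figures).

ΔU ≈ 10300 J

Constant volume ⇒ W = 0, so Q = ΔU = nCᵥΔT with Cᵥ = 5R/2 = 20.79 J/(mol·K).
ΔU = (2.75)(20.79)(731 − 551) = 10289 J.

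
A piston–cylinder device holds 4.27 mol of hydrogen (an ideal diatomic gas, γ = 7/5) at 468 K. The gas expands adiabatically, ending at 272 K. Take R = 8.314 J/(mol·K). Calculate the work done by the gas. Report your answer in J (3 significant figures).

W ≈ 17400 J

Adiabatic ⇒ Q = 0, so W_by = −ΔU = nCᵥ(T₁ − T₂).
Cᵥ = 5R/2 = 20.79 J/(mol·K).
W = (4.27)(20.79)(468 − 272) = 17395 J.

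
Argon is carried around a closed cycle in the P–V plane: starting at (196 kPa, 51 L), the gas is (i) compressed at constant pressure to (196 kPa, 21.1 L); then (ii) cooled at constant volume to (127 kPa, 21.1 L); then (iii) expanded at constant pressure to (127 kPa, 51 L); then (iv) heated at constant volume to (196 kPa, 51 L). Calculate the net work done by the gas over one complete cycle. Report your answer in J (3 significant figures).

W_net ≈ -2060 J

Constant-volume legs do no work.
W(i) = (196)(21.1 − 51) = -5860 J; W(iii) = (127)(51 − 21.1) = 3797 J.
W_net = -5860 + 3797 = -2063 J (the counter-clockwise enclosed area).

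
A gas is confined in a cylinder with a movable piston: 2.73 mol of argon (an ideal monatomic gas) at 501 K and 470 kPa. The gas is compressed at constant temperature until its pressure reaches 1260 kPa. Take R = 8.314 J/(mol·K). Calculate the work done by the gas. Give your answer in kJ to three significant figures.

Isothermal process: W = nRT ln(V₂/V₁) = nRT ln(P₁/P₂).
W = (2.73)(8.314)(501) × ln(470/1260)
  = 11371 × ln(0.373) = 11371 × -0.9861
W_by_gas = -11214 J.

W ≈ -11.2 kJ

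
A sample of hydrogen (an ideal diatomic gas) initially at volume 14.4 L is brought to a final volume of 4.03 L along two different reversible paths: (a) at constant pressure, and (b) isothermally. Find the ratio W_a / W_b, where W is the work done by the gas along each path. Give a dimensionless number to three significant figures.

W_a / W_b ≈ 0.565

Path (a) isobaric: W = P₁(V₂ − V₁) → W_a/(P₁V₁) = -0.7201.
Path (b) isothermal: W = P₁V₁ ln(V₂/V₁) → W_b/(P₁V₁) = -1.273.
W_a / W_b = -0.7201 / -1.273 = 0.5655.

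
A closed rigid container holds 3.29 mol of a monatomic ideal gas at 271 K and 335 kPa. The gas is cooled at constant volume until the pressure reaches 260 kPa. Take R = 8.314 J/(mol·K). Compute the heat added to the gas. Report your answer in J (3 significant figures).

Q ≈ -2490 J

Constant volume ⇒ W = 0, so Q = ΔU = nCᵥΔT with Cᵥ = 3R/2 = 12.47 J/(mol·K).
At constant V, T₂/T₁ = P₂/P₁ ⇒ ΔT = T₁(P₂/P₁ − 1) = 271·(260/335 − 1) = -60.67 K.
ΔU = (3.29)(12.47)(-60.67) = -2489 J.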